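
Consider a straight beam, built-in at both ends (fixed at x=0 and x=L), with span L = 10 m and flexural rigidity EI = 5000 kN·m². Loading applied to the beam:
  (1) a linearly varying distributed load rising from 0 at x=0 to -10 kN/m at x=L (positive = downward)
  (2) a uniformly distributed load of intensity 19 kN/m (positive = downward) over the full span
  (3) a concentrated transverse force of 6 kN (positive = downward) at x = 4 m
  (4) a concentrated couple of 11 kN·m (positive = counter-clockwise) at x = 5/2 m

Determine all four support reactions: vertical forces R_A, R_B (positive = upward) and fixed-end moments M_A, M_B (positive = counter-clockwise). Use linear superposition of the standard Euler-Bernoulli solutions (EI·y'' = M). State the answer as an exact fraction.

R_A = 170251/2000 kN, M_A = 52631/400 kN·m, R_B = 121749/2000 kN, M_B = -132787/1200 kN·m

Load 1 — triangular load w₀=-10 kN/m (0→w₀ over full span):
  R_A = 3w₀L/20 = 3·(-10)·10/20 = -15 kN
  M_A = w₀L²/30 = (-10)·10²/30 = -100/3 kN·m
  R_B = 7w₀L/20 = 7·(-10)·10/20 = -35 kN
  M_B = -w₀L²/20 = -(-10)·10²/20 = 50 kN·m
Load 2 — uniform load w=19 kN/m over full span:
  R_A = wL/2 = 19·10/2 = 95 kN
  M_A = wL²/12 = 19·10²/12 = 475/3 kN·m
  R_B = wL/2 = 19·10/2 = 95 kN
  M_B = -wL²/12 = -19·10²/12 = -475/3 kN·m
Load 3 — point force P=6 kN at a=4 m (b=L-a=6):
  R_A = Pb²(3a+b)/L³ = 6·6²·(3·4+6)/10³ = 486/125 kN
  M_A = Pab²/L² = 6·4·6²/10² = 216/25 kN·m
  R_B = Pa²(a+3b)/L³ = 6·4²·(4+3·6)/10³ = 264/125 kN
  M_B = -Pa²b/L² = -6·4²·6/10² = -144/25 kN·m
Load 4 — applied couple M₀=11 kN·m at a=5/2 m (b=L-a=15/2):
  R_A = 6M₀ab/L³ = 6·11·(5/2)·(15/2)/10³ = 99/80 kN
  M_A = M₀b(2a-b)/L² = 11·(15/2)·(2·(5/2)-(15/2))/10² = -33/16 kN·m
  R_B = -6M₀ab/L³ = -6·11·(5/2)·(15/2)/10³ = -99/80 kN
  M_B = M₀a(2b-a)/L² = 11·(5/2)·(2·(15/2)-(5/2))/10² = 55/16 kN·m
Superposition: R_A = 170251/2000 kN, M_A = 52631/400 kN·m, R_B = 121749/2000 kN, M_B = -132787/1200 kN·m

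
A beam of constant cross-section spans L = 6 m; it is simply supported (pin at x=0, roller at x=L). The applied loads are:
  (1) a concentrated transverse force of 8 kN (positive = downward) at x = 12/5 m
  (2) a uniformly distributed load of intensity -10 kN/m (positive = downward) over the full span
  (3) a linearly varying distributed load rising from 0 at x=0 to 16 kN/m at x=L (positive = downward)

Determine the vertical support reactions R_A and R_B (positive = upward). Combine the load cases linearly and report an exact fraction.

Load 1 — point force P=8 kN at a=12/5 m (b=L-a=18/5):
  R_A = Pb/L = 8·(18/5)/6 = 24/5 kN
  R_B = Pa/L = 8·(12/5)/6 = 16/5 kN
Load 2 — uniform load w=-10 kN/m over full span:
  R_A = wL/2 = (-10)·6/2 = -30 kN
  R_B = wL/2 = (-10)·6/2 = -30 kN
Load 3 — triangular load w₀=16 kN/m (0→w₀ over full span):
  R_A = w₀L/6 = 16·6/6 = 16 kN
  R_B = w₀L/3 = 16·6/3 = 32 kN
Superposition: R_A = -46/5 kN, R_B = 26/5 kN

R_A = -46/5 kN, R_B = 26/5 kN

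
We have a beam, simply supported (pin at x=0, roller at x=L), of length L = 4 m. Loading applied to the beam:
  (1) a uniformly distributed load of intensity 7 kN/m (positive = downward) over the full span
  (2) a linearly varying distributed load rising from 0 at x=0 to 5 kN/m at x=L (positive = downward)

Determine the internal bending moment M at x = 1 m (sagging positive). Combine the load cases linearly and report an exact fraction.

M(1) = 109/8 kN·m

Load 1 — uniform load w=7 kN/m over full span:
  M_1 = wx(L-x)/2 = 7·1·(4-1)/2 = 21/2 kN·m
Load 2 — triangular load w₀=5 kN/m (0→w₀ over full span):
  M_2 = w₀Lx/6 - w₀x³/(6L) = 5·4·1/6 - 5·1³/(6·4) = 25/8 kN·m
Superposition: M = Σ M_i = 109/8 kN·m ≈ 13.625000 kN·m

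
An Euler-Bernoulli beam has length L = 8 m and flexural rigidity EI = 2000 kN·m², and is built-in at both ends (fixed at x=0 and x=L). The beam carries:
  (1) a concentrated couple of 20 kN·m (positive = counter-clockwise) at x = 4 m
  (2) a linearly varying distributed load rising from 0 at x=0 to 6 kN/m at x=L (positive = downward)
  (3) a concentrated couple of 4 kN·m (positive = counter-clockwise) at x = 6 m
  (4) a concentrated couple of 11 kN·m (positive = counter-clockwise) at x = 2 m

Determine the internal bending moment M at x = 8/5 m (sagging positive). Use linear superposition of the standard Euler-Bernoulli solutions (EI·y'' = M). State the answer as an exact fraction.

Load 1 — applied couple M₀=20 kN·m at a=4 m (b=L-a=4):
  M_1 = R_Ax - M_A  [x≤a] with R_A=15/4, M_A=5 = (15/4)·(8/5) - 5 = 1 kN·m
Load 2 — triangular load w₀=6 kN/m (0→w₀ over full span):
  M_2 = 3w₀Lx/20 - w₀L²/30 - w₀x³/(6L) = 3·6·8·(8/5)/20 - 6·8²/30 - 6·(8/5)³/(6·8) = -224/125 kN·m
Load 3 — applied couple M₀=4 kN·m at a=6 m (b=L-a=2):
  M_3 = R_Ax - M_A  [x≤a] with R_A=9/16, M_A=5/4 = (9/16)·(8/5) - (5/4) = -7/20 kN·m
Load 4 — applied couple M₀=11 kN·m at a=2 m (b=L-a=6):
  M_4 = R_Ax - M_A  [x≤a] with R_A=99/64, M_A=-33/16 = (99/64)·(8/5) - (-33/16) = 363/80 kN·m
Superposition: M = Σ M_i = 6791/2000 kN·m ≈ 3.395500 kN·m

M(8/5) = 6791/2000 kN·m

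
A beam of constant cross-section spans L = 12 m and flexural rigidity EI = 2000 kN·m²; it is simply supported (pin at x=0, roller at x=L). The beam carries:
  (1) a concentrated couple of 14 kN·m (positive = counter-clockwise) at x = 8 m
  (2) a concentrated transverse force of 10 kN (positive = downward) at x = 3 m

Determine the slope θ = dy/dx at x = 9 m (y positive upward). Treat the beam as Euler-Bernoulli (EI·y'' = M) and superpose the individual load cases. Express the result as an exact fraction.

θ(9) = 143/4800 rad

Load 1 — applied couple M₀=14 kN·m at a=8 m (b=L-a=4):
  θ_1 = (M₀x²/(2L)-M₀(x-a)+C₁)/EI  [x>a] with C₁=M₀(3b²-L²)/(6L)=-56/3 = (14·9²/(2·12)-14·(9-8)+(-56/3))/2000 = 7/960 rad
Load 2 — point force P=10 kN at a=3 m (b=L-a=9):
  θ_2 = -Pa(2L²-6Lx+3x²+a²)/(6LEI)  [x>a] = -10·3·(2·12²-6·12·9+3·9²+3²)/(6·12·2000) = 9/400 rad
Superposition: θ = Σ θ_i = 143/4800 rad ≈ 0.029792 rad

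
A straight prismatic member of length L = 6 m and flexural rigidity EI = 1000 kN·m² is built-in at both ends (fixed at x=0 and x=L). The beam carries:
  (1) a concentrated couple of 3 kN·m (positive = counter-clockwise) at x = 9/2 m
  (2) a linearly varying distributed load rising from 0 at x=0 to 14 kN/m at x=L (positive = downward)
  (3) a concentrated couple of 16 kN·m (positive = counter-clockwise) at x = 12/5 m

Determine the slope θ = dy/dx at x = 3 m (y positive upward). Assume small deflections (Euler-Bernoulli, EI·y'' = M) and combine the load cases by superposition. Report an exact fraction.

Load 1 — applied couple M₀=3 kN·m at a=9/2 m (b=L-a=3/2):
  θ_1 = (R_Ax²/2 - M_Ax)/EI  [x≤a] with R_A=9/16, M_A=15/16 = ((9/16)·3²/2 - (15/16)·3)/1000 = -9/32000 rad
Load 2 — triangular load w₀=14 kN/m (0→w₀ over full span):
  θ_2 = -w₀(2x(L-x)(L-2x)(x+2L)+x²(L-x)²)/(120LEI) = -14·(2·3·(6-3)·(6-2·3)·(3+2·6)+3²·(6-3)²)/(120·6·1000) = -63/40000 rad
Load 3 — applied couple M₀=16 kN·m at a=12/5 m (b=L-a=18/5):
  θ_3 = (R_Ax²/2 - M_Ax - M₀(x-a))/EI  [x>a] with R_A=96/25, M_A=48/25 = ((96/25)·3²/2 - (48/25)·3 - 16·(3-(12/5)))/1000 = 6/3125 rad
Superposition: θ = Σ θ_i = 51/800000 rad ≈ 0.000064 rad

θ(3) = 51/800000 rad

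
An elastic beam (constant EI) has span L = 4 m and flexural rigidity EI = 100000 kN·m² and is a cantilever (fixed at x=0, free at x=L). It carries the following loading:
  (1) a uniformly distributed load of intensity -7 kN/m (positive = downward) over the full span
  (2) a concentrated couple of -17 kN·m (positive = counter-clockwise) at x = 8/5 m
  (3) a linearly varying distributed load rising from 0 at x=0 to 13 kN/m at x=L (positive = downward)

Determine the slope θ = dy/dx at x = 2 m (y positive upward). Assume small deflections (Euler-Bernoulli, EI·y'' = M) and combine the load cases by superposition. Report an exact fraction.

Load 1 — uniform load w=-7 kN/m over full span:
  θ_1 = -wx(x²-3Lx+3L²)/(6EI) = -(-7)·2·(2²-3·4·2+3·4²)/(6·100000) = 49/75000 rad
Load 2 — applied couple M₀=-17 kN·m at a=8/5 m (b=L-a=12/5):
  θ_2 = M₀a/EI  [x>a] = (-17)·(8/5)/100000 = -17/62500 rad
Load 3 — triangular load w₀=13 kN/m (0→w₀ over full span):
  θ_3 = (w₀Lx²/4-w₀L²x/3-w₀x⁴/(24L))/EI = (13·4·2²/4-13·4²·2/3-13·2⁴/(24·4))/100000 = -533/600000 rad
Superposition: θ = Σ θ_i = -507/1000000 rad ≈ -0.000507 rad

θ(2) = -507/1000000 rad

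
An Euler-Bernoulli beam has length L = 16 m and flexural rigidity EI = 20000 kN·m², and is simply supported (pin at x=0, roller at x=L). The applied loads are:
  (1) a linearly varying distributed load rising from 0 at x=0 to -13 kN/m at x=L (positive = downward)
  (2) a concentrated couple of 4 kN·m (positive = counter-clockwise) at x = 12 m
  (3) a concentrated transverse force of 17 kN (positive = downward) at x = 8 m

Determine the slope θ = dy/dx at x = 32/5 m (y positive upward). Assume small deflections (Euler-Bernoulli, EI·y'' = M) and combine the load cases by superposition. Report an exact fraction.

Load 1 — triangular load w₀=-13 kN/m (0→w₀ over full span):
  θ_1 = -w₀(7L⁴-30L²x²+15x⁴)/(360LEI) = -(-13)·(7·16⁴-30·16²·(32/5)²+15·(32/5)⁴)/(360·16·20000) = 67184/3515625 rad
Load 2 — applied couple M₀=4 kN·m at a=12 m (b=L-a=4):
  θ_2 = (M₀x²/(2L)+C₁)/EI  [x≤a] with C₁=M₀(3b²-L²)/(6L)=-26/3 = (4·(32/5)²/(2·16)+(-26/3))/20000 = -133/750000 rad
Load 3 — point force P=17 kN at a=8 m (b=L-a=8):
  θ_3 = -Pb(L²-b²-3x²)/(6LEI)  [x≤a] = -17·8·(16²-8²-3·(32/5)²)/(6·16·20000) = -153/31250 rad
Superposition: θ = Σ θ_i = 789569/56250000 rad ≈ 0.014037 rad

θ(32/5) = 789569/56250000 rad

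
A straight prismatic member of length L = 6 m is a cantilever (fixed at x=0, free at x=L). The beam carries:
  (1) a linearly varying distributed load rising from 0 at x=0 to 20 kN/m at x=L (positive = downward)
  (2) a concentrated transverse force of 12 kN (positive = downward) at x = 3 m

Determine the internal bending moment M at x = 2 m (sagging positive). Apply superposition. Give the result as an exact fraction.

M(2) = -1228/9 kN·m

Load 1 — triangular load w₀=20 kN/m (0→w₀ over full span):
  M_1 = w₀Lx/2 - w₀L²/3 - w₀x³/(6L) = 20·6·2/2 - 20·6²/3 - 20·2³/(6·6) = -1120/9 kN·m
Load 2 — point force P=12 kN at a=3 m (b=L-a=3):
  M_2 = -P(a-x)  [x≤a] = -12·(3-2) = -12 kN·m
Superposition: M = Σ M_i = -1228/9 kN·m ≈ -136.444444 kN·m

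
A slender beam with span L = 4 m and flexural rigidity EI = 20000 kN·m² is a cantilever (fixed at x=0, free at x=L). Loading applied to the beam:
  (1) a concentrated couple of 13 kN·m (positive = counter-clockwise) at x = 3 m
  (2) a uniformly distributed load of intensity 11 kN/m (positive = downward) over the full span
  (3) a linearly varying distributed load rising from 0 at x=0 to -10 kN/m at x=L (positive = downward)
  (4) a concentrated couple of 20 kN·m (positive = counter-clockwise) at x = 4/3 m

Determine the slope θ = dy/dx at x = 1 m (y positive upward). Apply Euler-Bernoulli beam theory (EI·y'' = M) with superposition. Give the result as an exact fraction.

Load 1 — applied couple M₀=13 kN·m at a=3 m (b=L-a=1):
  θ_1 = M₀x/EI  [x≤a] = 13·1/20000 = 13/20000 rad
Load 2 — uniform load w=11 kN/m over full span:
  θ_2 = -wx(x²-3Lx+3L²)/(6EI) = -11·1·(1²-3·4·1+3·4²)/(6·20000) = -407/120000 rad
Load 3 — triangular load w₀=-10 kN/m (0→w₀ over full span):
  θ_3 = (w₀Lx²/4-w₀L²x/3-w₀x⁴/(24L))/EI = ((-10)·4·1²/4-(-10)·4²·1/3-(-10)·1⁴/(24·4))/20000 = 139/64000 rad
Load 4 — applied couple M₀=20 kN·m at a=4/3 m (b=L-a=8/3):
  θ_4 = M₀x/EI  [x≤a] = 20·1/20000 = 1/1000 rad
Superposition: θ = Σ θ_i = 413/960000 rad ≈ 0.000430 rad

θ(1) = 413/960000 rad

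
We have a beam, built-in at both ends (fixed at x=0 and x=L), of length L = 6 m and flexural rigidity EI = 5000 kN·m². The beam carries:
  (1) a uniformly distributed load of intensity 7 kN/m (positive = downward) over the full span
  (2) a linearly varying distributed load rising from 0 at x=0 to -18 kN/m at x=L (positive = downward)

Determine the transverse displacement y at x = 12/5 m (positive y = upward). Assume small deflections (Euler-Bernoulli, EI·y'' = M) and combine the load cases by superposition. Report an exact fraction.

y(12/5) = 9963/9765625 m

Load 1 — uniform load w=7 kN/m over full span:
  y_1 = -wx²(L-x)²/(24EI) = -7·(12/5)²·(6-(12/5))²/(24·5000) = -1701/390625 m
Load 2 — triangular load w₀=-18 kN/m (0→w₀ over full span):
  y_2 = -w₀x²(L-x)²(x+2L)/(120LEI) = -(-18)·(12/5)²·(6-(12/5))²·((12/5)+2·6)/(120·6·5000) = 52488/9765625 m
Superposition: y = Σ y_i = 9963/9765625 m ≈ 0.001020 m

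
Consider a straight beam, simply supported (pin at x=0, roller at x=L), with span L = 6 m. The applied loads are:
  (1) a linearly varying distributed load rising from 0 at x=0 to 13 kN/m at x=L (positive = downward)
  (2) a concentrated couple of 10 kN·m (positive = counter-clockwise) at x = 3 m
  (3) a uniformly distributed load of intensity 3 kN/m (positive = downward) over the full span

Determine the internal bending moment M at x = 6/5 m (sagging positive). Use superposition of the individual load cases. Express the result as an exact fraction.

M(6/5) = 3202/125 kN·m

Load 1 — triangular load w₀=13 kN/m (0→w₀ over full span):
  M_1 = w₀Lx/6 - w₀x³/(6L) = 13·6·(6/5)/6 - 13·(6/5)³/(6·6) = 1872/125 kN·m
Load 2 — applied couple M₀=10 kN·m at a=3 m (b=L-a=3):
  M_2 = M₀x/L  [x≤a] = 10·(6/5)/6 = 2 kN·m
Load 3 — uniform load w=3 kN/m over full span:
  M_3 = wx(L-x)/2 = 3·(6/5)·(6-(6/5))/2 = 216/25 kN·m
Superposition: M = Σ M_i = 3202/125 kN·m ≈ 25.616000 kN·m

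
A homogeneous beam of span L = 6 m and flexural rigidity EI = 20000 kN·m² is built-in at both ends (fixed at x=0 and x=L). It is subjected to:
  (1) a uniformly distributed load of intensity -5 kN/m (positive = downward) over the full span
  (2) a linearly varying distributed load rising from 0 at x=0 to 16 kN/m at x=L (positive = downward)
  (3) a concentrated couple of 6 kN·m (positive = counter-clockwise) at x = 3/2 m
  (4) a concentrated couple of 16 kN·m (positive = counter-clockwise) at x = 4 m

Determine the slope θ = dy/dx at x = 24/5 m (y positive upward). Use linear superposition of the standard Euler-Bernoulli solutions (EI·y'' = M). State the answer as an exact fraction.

Load 1 — uniform load w=-5 kN/m over full span:
  θ_1 = -wx(L-x)(L-2x)/(12EI) = -(-5)·(24/5)·(6-(24/5))·(6-2·(24/5))/(12·20000) = -27/62500 rad
Load 2 — triangular load w₀=16 kN/m (0→w₀ over full span):
  θ_2 = -w₀(2x(L-x)(L-2x)(x+2L)+x²(L-x)²)/(120LEI) = -16·(2·(24/5)·(6-(24/5))·(6-2·(24/5))·((24/5)+2·6)+(24/5)²·(6-(24/5))²)/(120·6·20000) = 288/390625 rad
Load 3 — applied couple M₀=6 kN·m at a=3/2 m (b=L-a=9/2):
  θ_3 = (R_Ax²/2 - M_Ax - M₀(x-a))/EI  [x>a] with R_A=9/8, M_A=-9/8 = ((9/8)·(24/5)²/2 - (-9/8)·(24/5) - 6·((24/5)-(3/2)))/20000 = -9/125000 rad
Load 4 — applied couple M₀=16 kN·m at a=4 m (b=L-a=2):
  θ_4 = (R_Ax²/2 - M_Ax - M₀(x-a))/EI  [x>a] with R_A=32/9, M_A=16/3 = ((32/9)·(24/5)²/2 - (16/3)·(24/5) - 16·((24/5)-4))/20000 = 2/15625 rad
Superposition: θ = Σ θ_i = 1129/3125000 rad ≈ 0.000361 rad

θ(24/5) = 1129/3125000 rad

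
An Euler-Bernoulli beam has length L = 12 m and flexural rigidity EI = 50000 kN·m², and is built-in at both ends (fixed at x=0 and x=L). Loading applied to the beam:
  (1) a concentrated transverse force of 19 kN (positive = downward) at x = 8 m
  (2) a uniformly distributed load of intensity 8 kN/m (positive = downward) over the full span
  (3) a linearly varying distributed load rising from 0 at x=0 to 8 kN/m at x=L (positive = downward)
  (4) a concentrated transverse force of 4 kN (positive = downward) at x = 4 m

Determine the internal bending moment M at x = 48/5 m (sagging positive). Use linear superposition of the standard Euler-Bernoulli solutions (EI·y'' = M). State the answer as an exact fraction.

M(48/5) = -1264/375 kN·m

Load 1 — point force P=19 kN at a=8 m (b=L-a=4):
  M_1 = Pa²(a+3b)(L-x)/L³ - Pa²b/L²  [x>a] = 19·8²·(8+3·4)·(12-(48/5))/12³ - 19·8²·4/12² = 0 kN·m
Load 2 — uniform load w=8 kN/m over full span:
  M_2 = wLx/2 - wL²/12 - wx²/2 = 8·12·(48/5)/2 - 8·12²/12 - 8·(48/5)²/2 = -96/25 kN·m
Load 3 — triangular load w₀=8 kN/m (0→w₀ over full span):
  M_3 = 3w₀Lx/20 - w₀L²/30 - w₀x³/(6L) = 3·8·12·(48/5)/20 - 8·12²/30 - 8·(48/5)³/(6·12) = 192/125 kN·m
Load 4 — point force P=4 kN at a=4 m (b=L-a=8):
  M_4 = Pa²(a+3b)(L-x)/L³ - Pa²b/L²  [x>a] = 4·4²·(4+3·8)·(12-(48/5))/12³ - 4·4²·8/12² = -16/15 kN·m
Superposition: M = Σ M_i = -1264/375 kN·m ≈ -3.370667 kN·m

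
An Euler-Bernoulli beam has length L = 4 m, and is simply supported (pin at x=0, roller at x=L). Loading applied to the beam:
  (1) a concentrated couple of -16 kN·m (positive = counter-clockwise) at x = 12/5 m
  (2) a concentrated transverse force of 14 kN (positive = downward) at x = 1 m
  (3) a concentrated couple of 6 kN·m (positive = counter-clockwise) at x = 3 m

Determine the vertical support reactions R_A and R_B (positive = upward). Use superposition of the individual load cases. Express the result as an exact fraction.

Load 1 — applied couple M₀=-16 kN·m at a=12/5 m (b=L-a=8/5):
  R_A = M₀/L = (-16)/4 = -4 kN
  R_B = -M₀/L = -(-16)/4 = 4 kN
Load 2 — point force P=14 kN at a=1 m (b=L-a=3):
  R_A = Pb/L = 14·3/4 = 21/2 kN
  R_B = Pa/L = 14·1/4 = 7/2 kN
Load 3 — applied couple M₀=6 kN·m at a=3 m (b=L-a=1):
  R_A = M₀/L = 6/4 = 3/2 kN
  R_B = -M₀/L = -6/4 = -3/2 kN
Superposition: R_A = 8 kN, R_B = 6 kN

R_A = 8 kN, R_B = 6 kN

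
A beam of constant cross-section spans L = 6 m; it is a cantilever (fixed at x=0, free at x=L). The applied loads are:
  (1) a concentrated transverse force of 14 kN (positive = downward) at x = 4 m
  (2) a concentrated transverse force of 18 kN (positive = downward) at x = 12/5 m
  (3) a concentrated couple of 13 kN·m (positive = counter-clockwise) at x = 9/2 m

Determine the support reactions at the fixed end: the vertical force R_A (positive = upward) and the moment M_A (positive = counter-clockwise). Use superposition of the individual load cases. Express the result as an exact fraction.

Load 1 — point force P=14 kN at a=4 m (b=L-a=2):
  R_A = P = 14 kN
  M_A = Pa = 14·4 = 56 kN·m
Load 2 — point force P=18 kN at a=12/5 m (b=L-a=18/5):
  R_A = P = 18 kN
  M_A = Pa = 18·(12/5) = 216/5 kN·m
Load 3 — applied couple M₀=13 kN·m at a=9/2 m (b=L-a=3/2):
  R_A = 0 kN
  M_A = -M₀ = -13 kN·m
Superposition: R_A = 32 kN, M_A = 431/5 kN·m

R_A = 32 kN, M_A = 431/5 kN·m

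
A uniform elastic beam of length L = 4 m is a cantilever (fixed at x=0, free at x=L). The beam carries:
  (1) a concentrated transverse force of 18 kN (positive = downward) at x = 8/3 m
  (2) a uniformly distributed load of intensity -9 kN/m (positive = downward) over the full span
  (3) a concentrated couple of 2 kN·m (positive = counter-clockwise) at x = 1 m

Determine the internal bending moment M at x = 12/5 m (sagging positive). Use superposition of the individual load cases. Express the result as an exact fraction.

Load 1 — point force P=18 kN at a=8/3 m (b=L-a=4/3):
  M_1 = -P(a-x)  [x≤a] = -18·((8/3)-(12/5)) = -24/5 kN·m
Load 2 — uniform load w=-9 kN/m over full span:
  M_2 = -w(L-x)²/2 = -(-9)·(4-(12/5))²/2 = 288/25 kN·m
Load 3 — applied couple M₀=2 kN·m at a=1 m (b=L-a=3):
  M_3 = 0  [x>a] = 0 kN·m
Superposition: M = Σ M_i = 168/25 kN·m ≈ 6.720000 kN·m

M(12/5) = 168/25 kN·m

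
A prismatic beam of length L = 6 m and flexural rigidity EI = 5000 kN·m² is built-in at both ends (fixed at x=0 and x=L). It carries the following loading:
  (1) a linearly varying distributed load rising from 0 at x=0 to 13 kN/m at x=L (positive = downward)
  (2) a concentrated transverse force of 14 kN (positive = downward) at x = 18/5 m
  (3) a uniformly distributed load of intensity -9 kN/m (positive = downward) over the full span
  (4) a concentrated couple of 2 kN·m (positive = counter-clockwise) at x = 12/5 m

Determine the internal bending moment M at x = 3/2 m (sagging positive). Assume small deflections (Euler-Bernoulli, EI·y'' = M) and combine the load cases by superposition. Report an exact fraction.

M(3/2) = -11343/4000 kN·m

Load 1 — triangular load w₀=13 kN/m (0→w₀ over full span):
  M_1 = 3w₀Lx/20 - w₀L²/30 - w₀x³/(6L) = 3·13·6·(3/2)/20 - 13·6²/30 - 13·(3/2)³/(6·6) = 117/160 kN·m
Load 2 — point force P=14 kN at a=18/5 m (b=L-a=12/5):
  M_2 = Pb²(3a+b)x/L³ - Pab²/L²  [x≤a] = 14·(12/5)²·(3·(18/5)+(12/5))·(3/2)/6³ - 14·(18/5)·(12/5)²/6² = -84/125 kN·m
Load 3 — uniform load w=-9 kN/m over full span:
  M_3 = wLx/2 - wL²/12 - wx²/2 = (-9)·6·(3/2)/2 - (-9)·6²/12 - (-9)·(3/2)²/2 = -27/8 kN·m
Load 4 — applied couple M₀=2 kN·m at a=12/5 m (b=L-a=18/5):
  M_4 = R_Ax - M_A  [x≤a] with R_A=12/25, M_A=6/25 = (12/25)·(3/2) - (6/25) = 12/25 kN·m
Superposition: M = Σ M_i = -11343/4000 kN·m ≈ -2.835750 kN·m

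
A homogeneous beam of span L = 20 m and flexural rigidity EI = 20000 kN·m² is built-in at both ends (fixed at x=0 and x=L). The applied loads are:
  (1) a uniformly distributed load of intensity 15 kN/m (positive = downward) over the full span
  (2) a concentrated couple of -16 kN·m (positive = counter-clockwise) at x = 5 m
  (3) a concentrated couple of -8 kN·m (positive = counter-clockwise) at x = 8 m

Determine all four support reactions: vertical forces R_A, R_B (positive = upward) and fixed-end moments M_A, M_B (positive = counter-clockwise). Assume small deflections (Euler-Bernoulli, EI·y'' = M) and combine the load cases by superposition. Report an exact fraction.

R_A = 37131/250 kN, M_A = 12551/25 kN·m, R_B = 37869/250 kN, M_B = -12689/25 kN·m

Load 1 — uniform load w=15 kN/m over full span:
  R_A = wL/2 = 15·20/2 = 150 kN
  M_A = wL²/12 = 15·20²/12 = 500 kN·m
  R_B = wL/2 = 15·20/2 = 150 kN
  M_B = -wL²/12 = -15·20²/12 = -500 kN·m
Load 2 — applied couple M₀=-16 kN·m at a=5 m (b=L-a=15):
  R_A = 6M₀ab/L³ = 6·(-16)·5·15/20³ = -9/10 kN
  M_A = M₀b(2a-b)/L² = (-16)·15·(2·5-15)/20² = 3 kN·m
  R_B = -6M₀ab/L³ = -6·(-16)·5·15/20³ = 9/10 kN
  M_B = M₀a(2b-a)/L² = (-16)·5·(2·15-5)/20² = -5 kN·m
Load 3 — applied couple M₀=-8 kN·m at a=8 m (b=L-a=12):
  R_A = 6M₀ab/L³ = 6·(-8)·8·12/20³ = -72/125 kN
  M_A = M₀b(2a-b)/L² = (-8)·12·(2·8-12)/20² = -24/25 kN·m
  R_B = -6M₀ab/L³ = -6·(-8)·8·12/20³ = 72/125 kN
  M_B = M₀a(2b-a)/L² = (-8)·8·(2·12-8)/20² = -64/25 kN·m
Superposition: R_A = 37131/250 kN, M_A = 12551/25 kN·m, R_B = 37869/250 kN, M_B = -12689/25 kN·m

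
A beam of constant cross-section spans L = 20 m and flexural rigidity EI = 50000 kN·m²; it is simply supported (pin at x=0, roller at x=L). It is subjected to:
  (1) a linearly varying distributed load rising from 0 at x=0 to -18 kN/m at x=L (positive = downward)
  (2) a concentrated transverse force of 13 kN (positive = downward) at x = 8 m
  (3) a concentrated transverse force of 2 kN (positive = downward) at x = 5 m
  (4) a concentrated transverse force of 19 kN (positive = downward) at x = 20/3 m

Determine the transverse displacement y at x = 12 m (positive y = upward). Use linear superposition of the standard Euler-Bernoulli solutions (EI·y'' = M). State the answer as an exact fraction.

Load 1 — triangular load w₀=-18 kN/m (0→w₀ over full span):
  y_1 = -w₀x(7L⁴-10L²x²+3x⁴)/(360LEI) = -(-18)·12·(7·20⁴-10·20²·12²+3·12⁴)/(360·20·50000) = 28416/78125 m
Load 2 — point force P=13 kN at a=8 m (b=L-a=12):
  y_2 = -Pa(L-x)(2Lx-a²-x²)/(6LEI)  [x>a] = -13·8·(20-12)·(2·20·12-8²-12²)/(6·20·50000) = -1768/46875 m
Load 3 — point force P=2 kN at a=5 m (b=L-a=15):
  y_3 = -Pa(L-x)(2Lx-a²-x²)/(6LEI)  [x>a] = -2·5·(20-12)·(2·20·12-5²-12²)/(6·20·50000) = -311/75000 m
Load 4 — point force P=19 kN at a=20/3 m (b=L-a=40/3):
  y_4 = -Pa(L-x)(2Lx-a²-x²)/(6LEI)  [x>a] = -19·(20/3)·(20-12)·(2·20·12-(20/3)²-12²)/(6·20·50000) = -12464/253125 m
Superposition: y = Σ y_i = 13801403/50625000 m ≈ 0.272620 m

y(12) = 13801403/50625000 m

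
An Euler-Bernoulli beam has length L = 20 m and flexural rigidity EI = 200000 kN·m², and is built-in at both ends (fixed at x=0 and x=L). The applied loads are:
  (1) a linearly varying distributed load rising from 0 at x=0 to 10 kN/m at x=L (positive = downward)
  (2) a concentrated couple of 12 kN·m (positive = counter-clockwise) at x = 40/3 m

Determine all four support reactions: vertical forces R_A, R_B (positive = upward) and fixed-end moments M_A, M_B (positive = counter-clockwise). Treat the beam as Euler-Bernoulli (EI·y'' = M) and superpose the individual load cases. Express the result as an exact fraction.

Load 1 — triangular load w₀=10 kN/m (0→w₀ over full span):
  R_A = 3w₀L/20 = 3·10·20/20 = 30 kN
  M_A = w₀L²/30 = 10·20²/30 = 400/3 kN·m
  R_B = 7w₀L/20 = 7·10·20/20 = 70 kN
  M_B = -w₀L²/20 = -10·20²/20 = -200 kN·m
Load 2 — applied couple M₀=12 kN·m at a=40/3 m (b=L-a=20/3):
  R_A = 6M₀ab/L³ = 6·12·(40/3)·(20/3)/20³ = 4/5 kN
  M_A = M₀b(2a-b)/L² = 12·(20/3)·(2·(40/3)-(20/3))/20² = 4 kN·m
  R_B = -6M₀ab/L³ = -6·12·(40/3)·(20/3)/20³ = -4/5 kN
  M_B = M₀a(2b-a)/L² = 12·(40/3)·(2·(20/3)-(40/3))/20² = 0 kN·m
Superposition: R_A = 154/5 kN, M_A = 412/3 kN·m, R_B = 346/5 kN, M_B = -200 kN·m

R_A = 154/5 kN, M_A = 412/3 kN·m, R_B = 346/5 kN, M_B = -200 kN·m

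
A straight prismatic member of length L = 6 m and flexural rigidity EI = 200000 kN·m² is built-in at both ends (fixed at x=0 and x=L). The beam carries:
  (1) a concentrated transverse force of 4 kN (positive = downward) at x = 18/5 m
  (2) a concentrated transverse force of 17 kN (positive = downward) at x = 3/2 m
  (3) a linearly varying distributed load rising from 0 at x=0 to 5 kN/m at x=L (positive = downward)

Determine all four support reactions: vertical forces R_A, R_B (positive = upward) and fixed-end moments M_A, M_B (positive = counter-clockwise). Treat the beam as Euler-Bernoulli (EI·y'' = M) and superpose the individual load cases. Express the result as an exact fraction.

R_A = 81007/4000 kN, M_A = 90591/4000 kN·m, R_B = 62993/4000 kN, M_B = -68949/4000 kN·m

Load 1 — point force P=4 kN at a=18/5 m (b=L-a=12/5):
  R_A = Pb²(3a+b)/L³ = 4·(12/5)²·(3·(18/5)+(12/5))/6³ = 176/125 kN
  M_A = Pab²/L² = 4·(18/5)·(12/5)²/6² = 288/125 kN·m
  R_B = Pa²(a+3b)/L³ = 4·(18/5)²·((18/5)+3·(12/5))/6³ = 324/125 kN
  M_B = -Pa²b/L² = -4·(18/5)²·(12/5)/6² = -432/125 kN·m
Load 2 — point force P=17 kN at a=3/2 m (b=L-a=9/2):
  R_A = Pb²(3a+b)/L³ = 17·(9/2)²·(3·(3/2)+(9/2))/6³ = 459/32 kN
  M_A = Pab²/L² = 17·(3/2)·(9/2)²/6² = 459/32 kN·m
  R_B = Pa²(a+3b)/L³ = 17·(3/2)²·((3/2)+3·(9/2))/6³ = 85/32 kN
  M_B = -Pa²b/L² = -17·(3/2)²·(9/2)/6² = -153/32 kN·m
Load 3 — triangular load w₀=5 kN/m (0→w₀ over full span):
  R_A = 3w₀L/20 = 3·5·6/20 = 9/2 kN
  M_A = w₀L²/30 = 5·6²/30 = 6 kN·m
  R_B = 7w₀L/20 = 7·5·6/20 = 21/2 kN
  M_B = -w₀L²/20 = -5·6²/20 = -9 kN·m
Superposition: R_A = 81007/4000 kN, M_A = 90591/4000 kN·m, R_B = 62993/4000 kN, M_B = -68949/4000 kN·m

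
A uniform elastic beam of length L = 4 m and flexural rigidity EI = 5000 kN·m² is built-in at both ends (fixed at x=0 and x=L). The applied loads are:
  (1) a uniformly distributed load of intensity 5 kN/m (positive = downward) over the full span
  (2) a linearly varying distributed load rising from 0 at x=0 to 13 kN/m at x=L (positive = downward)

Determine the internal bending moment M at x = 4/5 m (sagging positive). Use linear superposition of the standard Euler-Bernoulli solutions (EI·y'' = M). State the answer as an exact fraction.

Load 1 — uniform load w=5 kN/m over full span:
  M_1 = wLx/2 - wL²/12 - wx²/2 = 5·4·(4/5)/2 - 5·4²/12 - 5·(4/5)²/2 = -4/15 kN·m
Load 2 — triangular load w₀=13 kN/m (0→w₀ over full span):
  M_2 = 3w₀Lx/20 - w₀L²/30 - w₀x³/(6L) = 3·13·4·(4/5)/20 - 13·4²/30 - 13·(4/5)³/(6·4) = -364/375 kN·m
Superposition: M = Σ M_i = -464/375 kN·m ≈ -1.237333 kN·m

M(4/5) = -464/375 kN·m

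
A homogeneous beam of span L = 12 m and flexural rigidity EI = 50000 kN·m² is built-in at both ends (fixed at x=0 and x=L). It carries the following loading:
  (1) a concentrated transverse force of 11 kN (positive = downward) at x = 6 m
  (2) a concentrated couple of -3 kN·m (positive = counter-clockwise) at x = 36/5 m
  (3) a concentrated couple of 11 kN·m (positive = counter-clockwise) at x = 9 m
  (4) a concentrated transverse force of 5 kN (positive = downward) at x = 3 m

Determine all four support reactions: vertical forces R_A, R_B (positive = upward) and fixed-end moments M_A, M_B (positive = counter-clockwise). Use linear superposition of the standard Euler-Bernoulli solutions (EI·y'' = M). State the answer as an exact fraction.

Load 1 — point force P=11 kN at a=6 m (b=L-a=6):
  R_A = Pb²(3a+b)/L³ = 11·6²·(3·6+6)/12³ = 11/2 kN
  M_A = Pab²/L² = 11·6·6²/12² = 33/2 kN·m
  R_B = Pa²(a+3b)/L³ = 11·6²·(6+3·6)/12³ = 11/2 kN
  M_B = -Pa²b/L² = -11·6²·6/12² = -33/2 kN·m
Load 2 — applied couple M₀=-3 kN·m at a=36/5 m (b=L-a=24/5):
  R_A = 6M₀ab/L³ = 6·(-3)·(36/5)·(24/5)/12³ = -9/25 kN
  M_A = M₀b(2a-b)/L² = (-3)·(24/5)·(2·(36/5)-(24/5))/12² = -24/25 kN·m
  R_B = -6M₀ab/L³ = -6·(-3)·(36/5)·(24/5)/12³ = 9/25 kN
  M_B = M₀a(2b-a)/L² = (-3)·(36/5)·(2·(24/5)-(36/5))/12² = -9/25 kN·m
Load 3 — applied couple M₀=11 kN·m at a=9 m (b=L-a=3):
  R_A = 6M₀ab/L³ = 6·11·9·3/12³ = 33/32 kN
  M_A = M₀b(2a-b)/L² = 11·3·(2·9-3)/12² = 55/16 kN·m
  R_B = -6M₀ab/L³ = -6·11·9·3/12³ = -33/32 kN
  M_B = M₀a(2b-a)/L² = 11·9·(2·3-9)/12² = -33/16 kN·m
Load 4 — point force P=5 kN at a=3 m (b=L-a=9):
  R_A = Pb²(3a+b)/L³ = 5·9²·(3·3+9)/12³ = 135/32 kN
  M_A = Pab²/L² = 5·3·9²/12² = 135/16 kN·m
  R_B = Pa²(a+3b)/L³ = 5·3²·(3+3·9)/12³ = 25/32 kN
  M_B = -Pa²b/L² = -5·3²·9/12² = -45/16 kN·m
Superposition: R_A = 1039/100 kN, M_A = 5483/200 kN·m, R_B = 561/100 kN, M_B = -4347/200 kN·m

R_A = 1039/100 kN, M_A = 5483/200 kN·m, R_B = 561/100 kN, M_B = -4347/200 kN·m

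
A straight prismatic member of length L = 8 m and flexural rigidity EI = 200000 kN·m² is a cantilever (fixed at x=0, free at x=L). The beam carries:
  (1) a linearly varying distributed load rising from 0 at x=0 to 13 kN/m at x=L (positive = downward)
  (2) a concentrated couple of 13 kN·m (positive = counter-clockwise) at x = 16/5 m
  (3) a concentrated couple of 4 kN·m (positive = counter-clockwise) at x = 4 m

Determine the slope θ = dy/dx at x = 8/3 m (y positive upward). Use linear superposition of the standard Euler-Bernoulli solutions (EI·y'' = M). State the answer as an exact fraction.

θ(8/3) = -623/243000 rad

Load 1 — triangular load w₀=13 kN/m (0→w₀ over full span):
  θ_1 = (w₀Lx²/4-w₀L²x/3-w₀x⁴/(24L))/EI = (13·8·(8/3)²/4-13·8²·(8/3)/3-13·(8/3)⁴/(24·8))/200000 = -2119/759375 rad
Load 2 — applied couple M₀=13 kN·m at a=16/5 m (b=L-a=24/5):
  θ_2 = M₀x/EI  [x≤a] = 13·(8/3)/200000 = 13/75000 rad
Load 3 — applied couple M₀=4 kN·m at a=4 m (b=L-a=4):
  θ_3 = M₀x/EI  [x≤a] = 4·(8/3)/200000 = 1/18750 rad
Superposition: θ = Σ θ_i = -623/243000 rad ≈ -0.002564 rad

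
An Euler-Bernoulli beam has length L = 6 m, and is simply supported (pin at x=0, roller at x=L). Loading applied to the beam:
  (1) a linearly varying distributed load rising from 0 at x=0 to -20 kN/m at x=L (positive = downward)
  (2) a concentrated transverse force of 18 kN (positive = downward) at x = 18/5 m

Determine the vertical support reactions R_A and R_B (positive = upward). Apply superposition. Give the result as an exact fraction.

R_A = -64/5 kN, R_B = -146/5 kN

Load 1 — triangular load w₀=-20 kN/m (0→w₀ over full span):
  R_A = w₀L/6 = (-20)·6/6 = -20 kN
  R_B = w₀L/3 = (-20)·6/3 = -40 kN
Load 2 — point force P=18 kN at a=18/5 m (b=L-a=12/5):
  R_A = Pb/L = 18·(12/5)/6 = 36/5 kN
  R_B = Pa/L = 18·(18/5)/6 = 54/5 kN
Superposition: R_A = -64/5 kN, R_B = -146/5 kN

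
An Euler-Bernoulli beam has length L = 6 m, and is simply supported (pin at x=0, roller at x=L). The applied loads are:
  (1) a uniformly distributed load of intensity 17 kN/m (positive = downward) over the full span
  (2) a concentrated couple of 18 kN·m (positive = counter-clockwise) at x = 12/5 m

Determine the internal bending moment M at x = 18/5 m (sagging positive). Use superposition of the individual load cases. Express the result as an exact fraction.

M(18/5) = 1656/25 kN·m

Load 1 — uniform load w=17 kN/m over full span:
  M_1 = wx(L-x)/2 = 17·(18/5)·(6-(18/5))/2 = 1836/25 kN·m
Load 2 — applied couple M₀=18 kN·m at a=12/5 m (b=L-a=18/5):
  M_2 = M₀x/L - M₀  [x>a] = 18·(18/5)/6 - 18 = -36/5 kN·m
Superposition: M = Σ M_i = 1656/25 kN·m ≈ 66.240000 kN·m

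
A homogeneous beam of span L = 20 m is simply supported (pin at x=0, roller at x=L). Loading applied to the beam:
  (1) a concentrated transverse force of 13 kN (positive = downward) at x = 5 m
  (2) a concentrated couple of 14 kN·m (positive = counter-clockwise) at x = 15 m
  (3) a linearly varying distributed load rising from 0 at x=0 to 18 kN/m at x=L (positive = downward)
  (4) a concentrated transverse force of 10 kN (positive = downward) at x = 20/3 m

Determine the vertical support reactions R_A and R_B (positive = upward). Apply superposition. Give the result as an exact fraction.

R_A = 4627/60 kN, R_B = 7553/60 kN

Load 1 — point force P=13 kN at a=5 m (b=L-a=15):
  R_A = Pb/L = 13·15/20 = 39/4 kN
  R_B = Pa/L = 13·5/20 = 13/4 kN
Load 2 — applied couple M₀=14 kN·m at a=15 m (b=L-a=5):
  R_A = M₀/L = 14/20 = 7/10 kN
  R_B = -M₀/L = -14/20 = -7/10 kN
Load 3 — triangular load w₀=18 kN/m (0→w₀ over full span):
  R_A = w₀L/6 = 18·20/6 = 60 kN
  R_B = w₀L/3 = 18·20/3 = 120 kN
Load 4 — point force P=10 kN at a=20/3 m (b=L-a=40/3):
  R_A = Pb/L = 10·(40/3)/20 = 20/3 kN
  R_B = Pa/L = 10·(20/3)/20 = 10/3 kN
Superposition: R_A = 4627/60 kN, R_B = 7553/60 kN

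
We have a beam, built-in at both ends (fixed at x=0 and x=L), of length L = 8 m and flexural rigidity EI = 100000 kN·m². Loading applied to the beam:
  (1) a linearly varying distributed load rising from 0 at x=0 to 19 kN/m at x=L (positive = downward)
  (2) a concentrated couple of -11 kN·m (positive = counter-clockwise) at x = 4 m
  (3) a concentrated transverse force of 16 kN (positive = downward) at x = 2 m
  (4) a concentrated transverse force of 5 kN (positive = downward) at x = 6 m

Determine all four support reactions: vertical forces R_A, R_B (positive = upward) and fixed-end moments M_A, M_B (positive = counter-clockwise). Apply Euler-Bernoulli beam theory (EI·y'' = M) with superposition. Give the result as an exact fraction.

R_A = 5603/160 kN, M_A = 6919/120 kN·m, R_B = 9917/160 kN, M_B = -3007/40 kN·m

Load 1 — triangular load w₀=19 kN/m (0→w₀ over full span):
  R_A = 3w₀L/20 = 3·19·8/20 = 114/5 kN
  M_A = w₀L²/30 = 19·8²/30 = 608/15 kN·m
  R_B = 7w₀L/20 = 7·19·8/20 = 266/5 kN
  M_B = -w₀L²/20 = -19·8²/20 = -304/5 kN·m
Load 2 — applied couple M₀=-11 kN·m at a=4 m (b=L-a=4):
  R_A = 6M₀ab/L³ = 6·(-11)·4·4/8³ = -33/16 kN
  M_A = M₀b(2a-b)/L² = (-11)·4·(2·4-4)/8² = -11/4 kN·m
  R_B = -6M₀ab/L³ = -6·(-11)·4·4/8³ = 33/16 kN
  M_B = M₀a(2b-a)/L² = (-11)·4·(2·4-4)/8² = -11/4 kN·m
Load 3 — point force P=16 kN at a=2 m (b=L-a=6):
  R_A = Pb²(3a+b)/L³ = 16·6²·(3·2+6)/8³ = 27/2 kN
  M_A = Pab²/L² = 16·2·6²/8² = 18 kN·m
  R_B = Pa²(a+3b)/L³ = 16·2²·(2+3·6)/8³ = 5/2 kN
  M_B = -Pa²b/L² = -16·2²·6/8² = -6 kN·m
Load 4 — point force P=5 kN at a=6 m (b=L-a=2):
  R_A = Pb²(3a+b)/L³ = 5·2²·(3·6+2)/8³ = 25/32 kN
  M_A = Pab²/L² = 5·6·2²/8² = 15/8 kN·m
  R_B = Pa²(a+3b)/L³ = 5·6²·(6+3·2)/8³ = 135/32 kN
  M_B = -Pa²b/L² = -5·6²·2/8² = -45/8 kN·m
Superposition: R_A = 5603/160 kN, M_A = 6919/120 kN·m, R_B = 9917/160 kN, M_B = -3007/40 kN·m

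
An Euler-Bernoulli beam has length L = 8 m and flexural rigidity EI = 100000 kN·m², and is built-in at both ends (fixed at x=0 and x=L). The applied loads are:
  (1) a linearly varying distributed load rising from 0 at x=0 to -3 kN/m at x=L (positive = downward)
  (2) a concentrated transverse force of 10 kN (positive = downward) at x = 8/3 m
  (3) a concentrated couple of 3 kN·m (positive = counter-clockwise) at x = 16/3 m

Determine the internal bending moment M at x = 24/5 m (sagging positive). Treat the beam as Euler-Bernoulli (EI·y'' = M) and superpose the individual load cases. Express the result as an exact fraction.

Load 1 — triangular load w₀=-3 kN/m (0→w₀ over full span):
  M_1 = 3w₀Lx/20 - w₀L²/30 - w₀x³/(6L) = 3·(-3)·8·(24/5)/20 - (-3)·8²/30 - (-3)·(24/5)³/(6·8) = -496/125 kN·m
Load 2 — point force P=10 kN at a=8/3 m (b=L-a=16/3):
  M_2 = Pa²(a+3b)(L-x)/L³ - Pa²b/L²  [x>a] = 10·(8/3)²·((8/3)+3·(16/3))·(8-(24/5))/8³ - 10·(8/3)²·(16/3)/8² = 64/27 kN·m
Load 3 — applied couple M₀=3 kN·m at a=16/3 m (b=L-a=8/3):
  M_3 = R_Ax - M_A  [x≤a] with R_A=1/2, M_A=1 = (1/2)·(24/5) - 1 = 7/5 kN·m
Superposition: M = Σ M_i = -667/3375 kN·m ≈ -0.197630 kN·m

M(24/5) = -667/3375 kN·m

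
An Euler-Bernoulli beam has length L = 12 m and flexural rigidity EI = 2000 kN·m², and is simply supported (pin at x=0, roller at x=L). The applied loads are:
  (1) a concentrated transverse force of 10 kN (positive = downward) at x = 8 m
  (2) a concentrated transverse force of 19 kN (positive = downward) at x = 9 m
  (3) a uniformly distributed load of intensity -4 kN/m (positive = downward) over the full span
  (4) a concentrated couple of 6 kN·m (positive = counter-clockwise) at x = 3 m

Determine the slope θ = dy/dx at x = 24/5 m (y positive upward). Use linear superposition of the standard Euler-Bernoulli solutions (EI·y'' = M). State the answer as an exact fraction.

Load 1 — point force P=10 kN at a=8 m (b=L-a=4):
  θ_1 = -Pb(L²-b²-3x²)/(6LEI)  [x≤a] = -10·4·(12²-4²-3·(24/5)²)/(6·12·2000) = -92/5625 rad
Load 2 — point force P=19 kN at a=9 m (b=L-a=3):
  θ_2 = -Pb(L²-b²-3x²)/(6LEI)  [x≤a] = -19·3·(12²-3²-3·(24/5)²)/(6·12·2000) = -10431/400000 rad
Load 3 — uniform load w=-4 kN/m over full span:
  θ_3 = -w(L³-6Lx²+4x³)/(24EI) = -(-4)·(12³-6·12·(24/5)²+4·(24/5)³)/(24·2000) = 666/15625 rad
Load 4 — applied couple M₀=6 kN·m at a=3 m (b=L-a=9):
  θ_4 = (M₀x²/(2L)-M₀(x-a)+C₁)/EI  [x>a] with C₁=M₀(3b²-L²)/(6L)=33/4 = (6·(24/5)²/(2·12)-6·((24/5)-3)+(33/4))/2000 = 321/200000 rad
Superposition: θ = Σ θ_i = 32327/18000000 rad ≈ 0.001796 rad

θ(24/5) = 32327/18000000 rad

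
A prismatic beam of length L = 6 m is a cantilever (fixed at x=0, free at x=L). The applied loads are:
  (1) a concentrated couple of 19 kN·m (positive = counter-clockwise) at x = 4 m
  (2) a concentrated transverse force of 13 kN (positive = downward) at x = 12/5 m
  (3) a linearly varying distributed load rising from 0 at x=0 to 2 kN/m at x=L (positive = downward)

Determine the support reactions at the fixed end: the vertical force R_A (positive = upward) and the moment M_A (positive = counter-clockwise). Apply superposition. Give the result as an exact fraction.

Load 1 — applied couple M₀=19 kN·m at a=4 m (b=L-a=2):
  R_A = 0 kN
  M_A = -M₀ = -19 kN·m
Load 2 — point force P=13 kN at a=12/5 m (b=L-a=18/5):
  R_A = P = 13 kN
  M_A = Pa = 13·(12/5) = 156/5 kN·m
Load 3 — triangular load w₀=2 kN/m (0→w₀ over full span):
  R_A = w₀L/2 = 2·6/2 = 6 kN
  M_A = w₀L²/3 = 2·6²/3 = 24 kN·m
Superposition: R_A = 19 kN, M_A = 181/5 kN·m

R_A = 19 kN, M_A = 181/5 kN·m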